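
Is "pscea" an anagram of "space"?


Word 1: "space" → sorted: aceps
Word 2: "pscea" → sorted: aceps
Same letters? aceps == aceps
Anagram = Yes


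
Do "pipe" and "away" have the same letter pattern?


Pattern of "pipe": [0, 1, 0, 2]
Pattern of "away": [0, 1, 0, 2]
Patterns match
Same pattern = Yes


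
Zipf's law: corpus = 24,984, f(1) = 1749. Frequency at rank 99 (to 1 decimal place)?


Zipf's law: f(r) = f(1) / r
f(1) = 1749
f(99) = 1749 / 99
= 17.7 occurrences


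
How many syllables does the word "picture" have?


Word: "picture"
Syllable breakdown: pic · ture
Counting: 2 parts
= 2 syllables


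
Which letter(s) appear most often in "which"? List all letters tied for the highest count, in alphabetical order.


Word: "which"
Letter counts:
  'c': 1
  'h': 2
  'i': 1
  'w': 1
Maximum count = 2
Most frequent = 'h' (2 times each)


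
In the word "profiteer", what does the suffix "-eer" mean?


Suffix: -eer
Example: profiteer (profit + -eer)
Meaning = one who is concerned with


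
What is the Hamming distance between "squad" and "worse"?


Comparing character by character (same length = 5):
  Pos 0: 's' vs 'w' !=
  Pos 1: 'q' vs 'o' !=
  Pos 2: 'u' vs 'r' !=
  Pos 3: 'a' vs 's' !=
  Pos 4: 'd' vs 'e' !=
Hamming distance = 5


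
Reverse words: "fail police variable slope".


Original: "fail police variable slope"
Words (1..n): fail | police | variable | slope
Reversed (n..1): slope | variable | police | fail
Result = "slope variable police fail"


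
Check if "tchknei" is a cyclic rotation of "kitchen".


Word: "kitchen", Candidate: "tchknei"
Method: check if candidate is substring of word+word
"kitchenkitchen" contains "tchknei"? No
Is rotation = No


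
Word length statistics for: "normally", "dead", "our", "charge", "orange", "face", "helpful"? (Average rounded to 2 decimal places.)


Lengths: "normally"=8, "dead"=4, "our"=3, "charge"=6, "orange"=6, "face"=4, "helpful"=7
Sum = 38, Count = 7
Average = 38/7 = 5.43
= avg=5.43, min=3, max=8


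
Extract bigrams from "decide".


Word: "decide" (length 6)
Number of bigrams = 6 - 2 + 1 = 5
  Position 0: "de"
  Position 1: "ec"
  Position 2: "ci"
  Position 3: "id"
  Position 4: "de"
Bigrams = "de", "ec", "ci", "id", "de"


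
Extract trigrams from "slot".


Word: "slot" (length 4)
Number of trigrams = 4 - 3 + 1 = 2
  Position 0: "slo"
  Position 1: "lot"
Trigrams = "slo", "lot"


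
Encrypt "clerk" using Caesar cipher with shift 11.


Word: "clerk"
Shift: 11
Each letter → (letter + shift) mod 26:
  'c' (2) + 11 = 13 → 'n'
  'l' (11) + 11 = 22 → 'w'
  'e' (4) + 11 = 15 → 'p'
  'r' (17) + 11 = 2 → 'c'
  'k' (10) + 11 = 21 → 'v'
Result = "nwpcv"


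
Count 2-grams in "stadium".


Word: "stadium" (length 7)
Number of 2-grams = length - 2 + 1 = 7 - 2 + 1
= 6


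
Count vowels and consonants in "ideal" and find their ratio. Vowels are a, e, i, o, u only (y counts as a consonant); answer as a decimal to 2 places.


Word: "ideal"
Vowels (a,e,i,o,u): 3
Consonants: 2
Ratio = 3/2
= 1.50


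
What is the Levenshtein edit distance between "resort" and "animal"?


Word 1: "resort" (length 6)
Word 2: "animal" (length 6)
One optimal edit sequence (insert/delete/substitute each cost 1):
  1. substitute 'r' -> 'a'  (+1)
  2. substitute 'e' -> 'n'  (+1)
  3. substitute 's' -> 'i'  (+1)
  4. substitute 'o' -> 'm'  (+1)
  5. substitute 'r' -> 'a'  (+1)
  6. substitute 't' -> 'l'  (+1)
Total edit operations: 6
Edit distance = 6


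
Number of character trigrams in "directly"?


Word: "directly" (length 8)
Number of 3-grams = length - 3 + 1 = 8 - 3 + 1
= 6


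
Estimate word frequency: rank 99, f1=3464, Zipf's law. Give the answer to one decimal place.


Zipf's law: f(r) = f(1) / r
f(1) = 3464
f(99) = 3464 / 99
= 35.0 occurrences


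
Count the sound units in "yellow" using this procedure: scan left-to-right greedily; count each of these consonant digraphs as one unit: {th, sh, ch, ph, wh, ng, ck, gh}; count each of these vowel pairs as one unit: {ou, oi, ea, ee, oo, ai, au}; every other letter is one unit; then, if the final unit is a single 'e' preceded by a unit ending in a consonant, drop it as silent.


Word: "yellow" (6 letters)
Left-to-right scan:
  (1) 'y' (letter)
  (2) 'e' (letter)
  (3) 'l' (letter)
  (4) 'l' (letter)
  (5) 'o' (letter)
  (6) 'w' (letter)
Units from scan: 6
Sound units = 6 units


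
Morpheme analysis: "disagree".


Word: "disagree"
Morphemes: dis- + agree
Each morpheme carries meaning
= 2 morphemes


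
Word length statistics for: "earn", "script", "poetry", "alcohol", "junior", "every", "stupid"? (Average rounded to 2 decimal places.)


Lengths: "earn"=4, "script"=6, "poetry"=6, "alcohol"=7, "junior"=6, "every"=5, "stupid"=6
Sum = 40, Count = 7
Average = 40/7 = 5.71
= avg=5.71, min=4, max=7


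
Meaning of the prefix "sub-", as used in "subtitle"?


Prefix: sub-
Example: subtitle = sub- + title
Meaning = under / below


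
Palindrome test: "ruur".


Word: "ruur"
Reversed: "ruur"
Forward == Backward? ruur == ruur
Palindrome = Yes


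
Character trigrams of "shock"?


Word: "shock" (length 5)
Number of trigrams = 5 - 3 + 1 = 3
  Position 0: "sho"
  Position 1: "hoc"
  Position 2: "ock"
Trigrams = "sho", "hoc", "ock"


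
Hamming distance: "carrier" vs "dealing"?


Comparing character by character (same length = 7):
  Pos 0: 'c' vs 'd' !=
  Pos 1: 'a' vs 'e' !=
  Pos 2: 'r' vs 'a' !=
  Pos 3: 'r' vs 'l' !=
  Pos 4: 'i' vs 'i' =
  Pos 5: 'e' vs 'n' !=
  Pos 6: 'r' vs 'g' !=
Hamming distance = 6


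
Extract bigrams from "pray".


Word: "pray" (length 4)
Number of bigrams = 4 - 2 + 1 = 3
  Position 0: "pr"
  Position 1: "ra"
  Position 2: "ay"
Bigrams = "pr", "ra", "ay"


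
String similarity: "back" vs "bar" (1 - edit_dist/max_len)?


Word 1: "back" (length 4)
Word 2: "bar" (length 3)
One optimal edit sequence:
  1. keep 'b'
  2. keep 'a'
  3. delete 'c'  (+1)
  4. substitute 'k' -> 'r'  (+1)
Edit distance = 2
Max length = max(4, 3) = 4
Similarity = 1 - 2/4
= 0.5000


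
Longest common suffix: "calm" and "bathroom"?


Word 1: "calm"
Word 2: "bathroom"
Comparing from end:
  Pos -1: 'm' == 'm'
  Pos -2: 'l' != 'o' (stop)
LCS = "m" (length 1)


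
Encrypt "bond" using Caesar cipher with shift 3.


Word: "bond"
Shift: 3
Each letter → (letter + shift) mod 26:
  'b' (1) + 3 = 4 → 'e'
  'o' (14) + 3 = 17 → 'r'
  'n' (13) + 3 = 16 → 'q'
  'd' (3) + 3 = 6 → 'g'
Result = "erqg"


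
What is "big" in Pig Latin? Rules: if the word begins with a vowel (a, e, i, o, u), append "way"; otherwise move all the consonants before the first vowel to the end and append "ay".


Word: "big"
Starts with consonant(s) → move to end, add 'ay'
Consonant cluster: "b"
Pig Latin = "igbay"


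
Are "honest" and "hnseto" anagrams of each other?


Word 1: "honest" → sorted: ehnost
Word 2: "hnseto" → sorted: ehnost
Same letters? ehnost == ehnost
Anagram = Yes


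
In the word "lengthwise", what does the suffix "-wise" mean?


Suffix: -wise
Example: lengthwise = length + -wise
Meaning = in the manner of


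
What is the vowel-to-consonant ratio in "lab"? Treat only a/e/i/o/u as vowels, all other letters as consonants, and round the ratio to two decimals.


Word: "lab"
Vowels (a,e,i,o,u): 1
Consonants: 2
Ratio = 1/2
= 0.50


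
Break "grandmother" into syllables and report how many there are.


Word: "grandmother"
Syllable breakdown: grand / moth / er
Counting: 3 parts
= 3 syllables


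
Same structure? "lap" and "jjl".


Pattern of "lap": [0, 1, 2]
Pattern of "jjl": [0, 0, 1]
Patterns do not match
Same pattern = No


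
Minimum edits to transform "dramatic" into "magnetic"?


Word 1: "dramatic" (length 8)
Word 2: "magnetic" (length 8)
One optimal edit sequence (insert/delete/substitute each cost 1):
  1. substitute 'd' -> 'm'  (+1)
  2. substitute 'r' -> 'a'  (+1)
  3. substitute 'a' -> 'g'  (+1)
  4. substitute 'm' -> 'n'  (+1)
  5. substitute 'a' -> 'e'  (+1)
  6. keep 't'
  7. keep 'i'
  8. keep 'c'
Total edit operations: 5
Edit distance = 5


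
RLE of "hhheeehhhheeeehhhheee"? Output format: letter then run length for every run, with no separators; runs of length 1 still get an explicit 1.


String: "hhheeehhhheeeehhhheee"
Scanning for consecutive runs:
  'h' x 3
  'e' x 3
  'h' x 4
  'e' x 4
  'h' x 4
  'e' x 3
RLE = "h3e3h4e4h4e3"


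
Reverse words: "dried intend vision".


Original: "dried intend vision"
Words (1..n): dried | intend | vision
Reversed (n..1): vision | intend | dried
Result = "vision intend dried"


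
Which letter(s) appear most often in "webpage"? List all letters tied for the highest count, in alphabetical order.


Word: "webpage"
Letter counts:
  'a': 1
  'b': 1
  'e': 2
  'g': 1
  'p': 1
  'w': 1
Maximum count = 2
Most frequent = 'e' (2 times each)


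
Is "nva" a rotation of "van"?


Word: "van", Candidate: "nva"
Method: check if candidate is substring of word+word
"vanvan" contains "nva"? Yes
Is rotation = Yes


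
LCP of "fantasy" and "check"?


Word 1: "fantasy"
Word 2: "check"
Comparing from start:
  Pos 0: 'f' != 'c' (stop)
LCP = "" (length 0)


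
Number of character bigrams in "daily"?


Word: "daily" (length 5)
Number of 2-grams = length - 2 + 1 = 5 - 2 + 1
= 4


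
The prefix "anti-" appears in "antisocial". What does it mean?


Prefix: anti-
Example: antisocial = anti- + social
Meaning = against


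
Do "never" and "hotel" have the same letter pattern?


Pattern of "never": [0, 1, 2, 1, 3]
Pattern of "hotel": [0, 1, 2, 3, 4]
Patterns do not match
Same pattern = No


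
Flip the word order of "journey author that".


Original: "journey author that"
Words (1..n): journey | author | that
Reversed (n..1): that | author | journey
Result = "that author journey"


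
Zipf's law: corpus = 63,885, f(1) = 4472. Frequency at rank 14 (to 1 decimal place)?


Zipf's law: f(r) = f(1) / r
f(1) = 4472
f(14) = 4472 / 14
= 319.4 occurrences


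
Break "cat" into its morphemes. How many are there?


Word: "cat"
Morphemes: cat
Each morpheme carries meaning
= 1 morpheme


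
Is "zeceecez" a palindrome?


Word: "zeceecez"
Reversed: "zeceecez"
Forward == Backward? zeceecez == zeceecez
Palindrome = Yes


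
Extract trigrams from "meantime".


Word: "meantime" (length 8)
Number of trigrams = 8 - 3 + 1 = 6
  Position 0: "mea"
  Position 1: "ean"
  Position 2: "ant"
  Position 3: "nti"
  Position 4: "tim"
  Position 5: "ime"
Trigrams = "mea", "ean", "ant", "nti", "tim", "ime"


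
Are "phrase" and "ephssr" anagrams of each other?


Word 1: "phrase" → sorted: aehprs
Word 2: "ephssr" → sorted: ehprss
Same letters? aehprs != ehprss
Anagram = No


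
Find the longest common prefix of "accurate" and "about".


Word 1: "accurate"
Word 2: "about"
Comparing from start:
  Pos 0: 'a' == 'a'
  Pos 1: 'c' != 'b' (stop)
LCP = "a" (length 1)


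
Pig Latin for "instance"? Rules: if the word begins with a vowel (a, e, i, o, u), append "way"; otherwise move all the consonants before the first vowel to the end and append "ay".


Word: "instance"
Starts with vowel → add 'way'
Pig Latin = "instanceway"


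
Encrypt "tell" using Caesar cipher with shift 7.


Word: "tell"
Shift: 7
Each letter → (letter + shift) mod 26:
  't' (19) + 7 = 0 → 'a'
  'e' (4) + 7 = 11 → 'l'
  'l' (11) + 7 = 18 → 's'
  'l' (11) + 7 = 18 → 's'
Result = "alss"


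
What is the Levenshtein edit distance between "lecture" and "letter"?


Word 1: "lecture" (length 7)
Word 2: "letter" (length 6)
One optimal edit sequence (insert/delete/substitute each cost 1):
  1. keep 'l'
  2. keep 'e'
  3. substitute 'c' -> 't'  (+1)
  4. keep 't'
  5. substitute 'u' -> 'e'  (+1)
  6. keep 'r'
  7. delete 'e'  (+1)
Total edit operations: 3
Edit distance = 3


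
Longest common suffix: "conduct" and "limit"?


Word 1: "conduct"
Word 2: "limit"
Comparing from end:
  Pos -1: 't' == 't'
  Pos -2: 'c' != 'i' (stop)
LCS = "t" (length 1)


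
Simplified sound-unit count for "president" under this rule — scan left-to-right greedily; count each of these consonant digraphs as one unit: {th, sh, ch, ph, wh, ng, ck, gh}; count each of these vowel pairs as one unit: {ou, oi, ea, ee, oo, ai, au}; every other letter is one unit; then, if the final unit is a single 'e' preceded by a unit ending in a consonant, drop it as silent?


Word: "president" (9 letters)
Left-to-right scan:
  1. 'p' (letter)
  2. 'r' (letter)
  3. 'e' (letter)
  4. 's' (letter)
  5. 'i' (letter)
  6. 'd' (letter)
  7. 'e' (letter)
  8. 'n' (letter)
  9. 't' (letter)
Units from scan: 9
Sound units = 9 units


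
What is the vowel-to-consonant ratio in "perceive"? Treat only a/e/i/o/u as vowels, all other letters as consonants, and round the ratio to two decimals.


Word: "perceive"
Vowels (a,e,i,o,u): 4
Consonants: 4
Ratio = 4/4
= 1.00


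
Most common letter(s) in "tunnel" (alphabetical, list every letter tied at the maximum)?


Word: "tunnel"
Letter counts:
  'e': 1
  'l': 1
  'n': 2
  't': 1
  'u': 1
Maximum count = 2
Most frequent = 'n' (2 times each)


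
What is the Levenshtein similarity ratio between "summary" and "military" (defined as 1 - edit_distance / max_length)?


Word 1: "summary" (length 7)
Word 2: "military" (length 8)
One optimal edit sequence:
  1. insert 'm'  (+1)
  2. substitute 's' -> 'i'  (+1)
  3. substitute 'u' -> 'l'  (+1)
  4. substitute 'm' -> 'i'  (+1)
  5. substitute 'm' -> 't'  (+1)
  6. keep 'a'
  7. keep 'r'
  8. keep 'y'
Edit distance = 5
Max length = max(7, 8) = 8
Similarity = 1 - 5/8
= 0.3750


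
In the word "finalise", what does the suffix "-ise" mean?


Suffix: -ise
Example: finalise (final + -ise)
Meaning = to make


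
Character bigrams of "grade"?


Word: "grade" (length 5)
Number of bigrams = 5 - 2 + 1 = 4
  Position 0: "gr"
  Position 1: "ra"
  Position 2: "ad"
  Position 3: "de"
Bigrams = "gr", "ra", "ad", "de"


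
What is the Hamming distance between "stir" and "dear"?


Comparing character by character (same length = 4):
  Pos 0: 's' vs 'd' !=
  Pos 1: 't' vs 'e' !=
  Pos 2: 'i' vs 'a' !=
  Pos 3: 'r' vs 'r' =
Hamming distance = 3


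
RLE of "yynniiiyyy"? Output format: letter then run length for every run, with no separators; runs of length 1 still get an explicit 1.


String: "yynniiiyyy"
Scanning for consecutive runs:
  'y' x 2
  'n' x 2
  'i' x 3
  'y' x 3
RLE = "y2n2i3y3"


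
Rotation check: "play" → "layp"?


Word: "play", Candidate: "layp"
Method: check if candidate is substring of word+word
"playplay" contains "layp"? Yes
Is rotation = Yes


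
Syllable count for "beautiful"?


Word: "beautiful"
Syllable breakdown: beau | ti | ful
Counting: 3 parts
= 3 syllables


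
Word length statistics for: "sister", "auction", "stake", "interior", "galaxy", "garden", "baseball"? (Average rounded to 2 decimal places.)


Lengths: "sister"=6, "auction"=7, "stake"=5, "interior"=8, "galaxy"=6, "garden"=6, "baseball"=8
Sum = 46, Count = 7
Average = 46/7 = 6.57
= avg=6.57, min=5, max=8


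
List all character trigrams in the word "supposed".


Word: "supposed" (length 8)
Number of trigrams = 8 - 3 + 1 = 6
  Position 0: "sup"
  Position 1: "upp"
  Position 2: "ppo"
  Position 3: "pos"
  Position 4: "ose"
  Position 5: "sed"
Trigrams = "sup", "upp", "ppo", "pos", "ose", "sed"


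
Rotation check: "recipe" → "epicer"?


Word: "recipe", Candidate: "epicer"
Method: check if candidate is substring of word+word
"reciperecipe" contains "epicer"? No
Is rotation = No


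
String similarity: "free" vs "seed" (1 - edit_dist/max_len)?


Word 1: "free" (length 4)
Word 2: "seed" (length 4)
One optimal edit sequence:
  1. substitute 'f' -> 's'  (+1)
  2. substitute 'r' -> 'e'  (+1)
  3. keep 'e'
  4. substitute 'e' -> 'd'  (+1)
Edit distance = 3
Max length = max(4, 4) = 4
Similarity = 1 - 3/4
= 0.2500


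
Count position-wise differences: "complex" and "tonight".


Comparing character by character (same length = 7):
  Pos 0: 'c' vs 't' !=
  Pos 1: 'o' vs 'o' =
  Pos 2: 'm' vs 'n' !=
  Pos 3: 'p' vs 'i' !=
  Pos 4: 'l' vs 'g' !=
  Pos 5: 'e' vs 'h' !=
  Pos 6: 'x' vs 't' !=
Hamming distance = 6


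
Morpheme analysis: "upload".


Word: "upload"
Morphemes: up- + load
Each morpheme carries meaning
= 2 morphemes


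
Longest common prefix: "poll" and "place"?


Word 1: "poll"
Word 2: "place"
Comparing from start:
  Pos 0: 'p' == 'p'
  Pos 1: 'o' != 'l' (stop)
LCP = "p" (length 1)


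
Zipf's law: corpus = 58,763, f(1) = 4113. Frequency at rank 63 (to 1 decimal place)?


Zipf's law: f(r) = f(1) / r
f(1) = 4113
f(63) = 4113 / 63
= 65.3 occurrences


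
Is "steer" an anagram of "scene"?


Word 1: "scene" → sorted: ceens
Word 2: "steer" → sorted: eerst
Same letters? ceens != eerst
Anagram = No


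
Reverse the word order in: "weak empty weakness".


Original: "weak empty weakness"
Words (1..n): weak | empty | weakness
Reversed (n..1): weakness | empty | weak
Result = "weakness empty weak"


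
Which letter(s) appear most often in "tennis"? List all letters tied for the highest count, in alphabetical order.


Word: "tennis"
Letter counts:
  'e': 1
  'i': 1
  'n': 2
  's': 1
  't': 1
Maximum count = 2
Most frequent = 'n' (2 times each)


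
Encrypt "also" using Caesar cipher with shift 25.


Word: "also"
Shift: 25
Each letter → (letter + shift) mod 26:
  'a' (0) + 25 = 25 → 'z'
  'l' (11) + 25 = 10 → 'k'
  's' (18) + 25 = 17 → 'r'
  'o' (14) + 25 = 13 → 'n'
Result = "zkrn"


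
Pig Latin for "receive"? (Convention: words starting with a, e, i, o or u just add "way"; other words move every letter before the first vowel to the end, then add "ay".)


Word: "receive"
Starts with consonant(s) → move to end, add 'ay'
Consonant cluster: "r"
Pig Latin = "eceiveray"


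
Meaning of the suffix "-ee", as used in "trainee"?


Suffix: -ee
Example: trainee (train + -ee)
Meaning = one who receives


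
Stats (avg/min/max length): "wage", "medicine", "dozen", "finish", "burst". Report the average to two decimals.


Lengths: "wage"=4, "medicine"=8, "dozen"=5, "finish"=6, "burst"=5
Sum = 28, Count = 5
Average = 28/5 = 5.60
= avg=5.60, min=4, max=8


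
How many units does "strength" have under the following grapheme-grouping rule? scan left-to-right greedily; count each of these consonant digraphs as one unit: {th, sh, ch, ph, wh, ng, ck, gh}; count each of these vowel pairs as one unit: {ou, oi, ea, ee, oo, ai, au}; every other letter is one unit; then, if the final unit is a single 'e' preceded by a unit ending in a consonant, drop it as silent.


Word: "strength" (8 letters)
Left-to-right scan:
  (1) 's' (letter)
  (2) 't' (letter)
  (3) 'r' (letter)
  (4) 'e' (letter)
  (5) 'ng' (digraph)
  (6) 'th' (digraph)
Units from scan: 6
Sound units = 6 units


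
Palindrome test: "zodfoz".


Word: "zodfoz"
Reversed: "zofdoz"
Forward == Backward? zodfoz != zofdoz
Palindrome = No


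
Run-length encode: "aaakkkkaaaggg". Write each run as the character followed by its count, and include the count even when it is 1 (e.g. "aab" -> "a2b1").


String: "aaakkkkaaaggg"
Scanning for consecutive runs:
  'a' x 3
  'k' x 4
  'a' x 3
  'g' x 3
RLE = "a3k4a3g3"


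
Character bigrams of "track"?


Word: "track" (length 5)
Number of bigrams = 5 - 2 + 1 = 4
  Position 0: "tr"
  Position 1: "ra"
  Position 2: "ac"
  Position 3: "ck"
Bigrams = "tr", "ra", "ac", "ck"


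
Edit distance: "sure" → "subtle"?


Word 1: "sure" (length 4)
Word 2: "subtle" (length 6)
One optimal edit sequence (insert/delete/substitute each cost 1):
  1. keep 's'
  2. keep 'u'
  3. insert 'b'  (+1)
  4. insert 't'  (+1)
  5. substitute 'r' -> 'l'  (+1)
  6. keep 'e'
Total edit operations: 3
Edit distance = 3


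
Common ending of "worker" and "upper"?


Word 1: "worker"
Word 2: "upper"
Comparing from end:
  Pos -1: 'r' == 'r'
  Pos -2: 'e' == 'e'
  Pos -3: 'k' != 'p' (stop)
LCS = "er" (length 2)


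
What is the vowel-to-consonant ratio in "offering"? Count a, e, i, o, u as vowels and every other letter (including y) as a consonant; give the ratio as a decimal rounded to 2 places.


Word: "offering"
Vowels (a,e,i,o,u): 3
Consonants: 5
Ratio = 3/5
= 0.60


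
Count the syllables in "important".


Word: "important"
Syllable breakdown: im | por | tant
Counting: 3 parts
= 3 syllables


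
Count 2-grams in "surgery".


Word: "surgery" (length 7)
Number of 2-grams = length - 2 + 1 = 7 - 2 + 1
= 6


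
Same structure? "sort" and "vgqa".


Pattern of "sort": [0, 1, 2, 3]
Pattern of "vgqa": [0, 1, 2, 3]
Patterns match
Same pattern = Yes


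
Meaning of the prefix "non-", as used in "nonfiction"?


Prefix: non-
Example: nonfiction (non- + fiction)
Meaning = not


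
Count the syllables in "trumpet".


Word: "trumpet"
Syllable breakdown: trum-pet
Counting: 2 parts
= 2 syllables


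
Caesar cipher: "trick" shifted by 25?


Word: "trick"
Shift: 25
Each letter → (letter + shift) mod 26:
  't' (19) + 25 = 18 → 's'
  'r' (17) + 25 = 16 → 'q'
  'i' (8) + 25 = 7 → 'h'
  'c' (2) + 25 = 1 → 'b'
  'k' (10) + 25 = 9 → 'j'
Result = "sqhbj"


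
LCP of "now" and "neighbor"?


Word 1: "now"
Word 2: "neighbor"
Comparing from start:
  Pos 0: 'n' == 'n'
  Pos 1: 'o' != 'e' (stop)
LCP = "n" (length 1)


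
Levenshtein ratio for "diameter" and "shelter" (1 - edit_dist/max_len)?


Word 1: "diameter" (length 8)
Word 2: "shelter" (length 7)
One optimal edit sequence:
  1. delete 'd'  (+1)
  2. substitute 'i' -> 's'  (+1)
  3. substitute 'a' -> 'h'  (+1)
  4. substitute 'm' -> 'e'  (+1)
  5. substitute 'e' -> 'l'  (+1)
  6. keep 't'
  7. keep 'e'
  8. keep 'r'
Edit distance = 5
Max length = max(8, 7) = 8
Similarity = 1 - 5/8
= 0.3750


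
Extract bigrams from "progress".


Word: "progress" (length 8)
Number of bigrams = 8 - 2 + 1 = 7
  Position 0: "pr"
  Position 1: "ro"
  Position 2: "og"
  Position 3: "gr"
  Position 4: "re"
  Position 5: "es"
  Position 6: "ss"
Bigrams = "pr", "ro", "og", "gr", "re", "es", "ss"


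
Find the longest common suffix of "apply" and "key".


Word 1: "apply"
Word 2: "key"
Comparing from end:
  Pos -1: 'y' == 'y'
  Pos -2: 'l' != 'e' (stop)
LCS = "y" (length 1)


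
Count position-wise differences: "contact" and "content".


Comparing character by character (same length = 7):
  Pos 0: 'c' vs 'c' =
  Pos 1: 'o' vs 'o' =
  Pos 2: 'n' vs 'n' =
  Pos 3: 't' vs 't' =
  Pos 4: 'a' vs 'e' !=
  Pos 5: 'c' vs 'n' !=
  Pos 6: 't' vs 't' =
Hamming distance = 2


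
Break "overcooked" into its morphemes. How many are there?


Word: "overcooked"
Morphemes: over- + cook + -ed
Each morpheme carries meaning
= 3 morphemes


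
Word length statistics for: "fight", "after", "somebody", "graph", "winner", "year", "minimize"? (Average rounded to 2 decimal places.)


Lengths: "fight"=5, "after"=5, "somebody"=8, "graph"=5, "winner"=6, "year"=4, "minimize"=8
Sum = 41, Count = 7
Average = 41/7 = 5.86
= avg=5.86, min=4, max=8


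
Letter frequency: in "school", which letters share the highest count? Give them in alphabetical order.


Word: "school"
Letter counts:
  'c': 1
  'h': 1
  'l': 1
  'o': 2
  's': 1
Maximum count = 2
Most frequent = 'o' (2 times each)


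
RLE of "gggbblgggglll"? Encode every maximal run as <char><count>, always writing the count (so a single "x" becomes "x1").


String: "gggbblgggglll"
Scanning for consecutive runs:
  'g' x 3
  'b' x 2
  'l' x 1
  'g' x 4
  'l' x 3
RLE = "g3b2l1g4l3"


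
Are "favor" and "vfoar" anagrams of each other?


Word 1: "favor" → sorted: aforv
Word 2: "vfoar" → sorted: aforv
Same letters? aforv == aforv
Anagram = Yes


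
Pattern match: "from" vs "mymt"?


Pattern of "from": [0, 1, 2, 3]
Pattern of "mymt": [0, 1, 0, 2]
Patterns do not match
Same pattern = No


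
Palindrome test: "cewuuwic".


Word: "cewuuwic"
Reversed: "ciwuuwec"
Forward == Backward? cewuuwic != ciwuuwec
Palindrome = No


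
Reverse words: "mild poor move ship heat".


Original: "mild poor move ship heat"
Words (1..n): mild | poor | move | ship | heat
Reversed (n..1): heat | ship | move | poor | mild
Result = "heat ship move poor mild"


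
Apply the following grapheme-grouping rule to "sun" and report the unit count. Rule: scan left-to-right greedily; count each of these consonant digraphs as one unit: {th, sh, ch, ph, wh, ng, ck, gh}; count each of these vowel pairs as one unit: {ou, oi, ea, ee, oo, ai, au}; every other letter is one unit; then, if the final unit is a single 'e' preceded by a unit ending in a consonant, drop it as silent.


Word: "sun" (3 letters)
Left-to-right scan:
  1. 's' (letter)
  2. 'u' (letter)
  3. 'n' (letter)
Units from scan: 3
Sound units = 3 units


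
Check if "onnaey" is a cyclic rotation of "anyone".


Word: "anyone", Candidate: "onnaey"
Method: check if candidate is substring of word+word
"anyoneanyone" contains "onnaey"? No
Is rotation = No


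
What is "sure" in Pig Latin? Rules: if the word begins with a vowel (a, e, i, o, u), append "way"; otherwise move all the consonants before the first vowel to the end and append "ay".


Word: "sure"
Starts with consonant(s) → move to end, add 'ay'
Consonant cluster: "s"
Pig Latin = "uresay"


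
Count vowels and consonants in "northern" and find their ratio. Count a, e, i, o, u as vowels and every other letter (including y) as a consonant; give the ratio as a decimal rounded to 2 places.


Word: "northern"
Vowels (a,e,i,o,u): 2
Consonants: 6
Ratio = 2/6
= 0.33


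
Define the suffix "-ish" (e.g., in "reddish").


Suffix: -ish
Example: reddish = red + -ish, with a spelling change
Meaning = somewhat / having the qualities of


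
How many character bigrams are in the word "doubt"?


Word: "doubt" (length 5)
Number of 2-grams = length - 2 + 1 = 5 - 2 + 1
= 4


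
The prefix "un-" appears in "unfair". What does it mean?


Prefix: un-
Example: unfair = un- + fair
Meaning = not / reverse


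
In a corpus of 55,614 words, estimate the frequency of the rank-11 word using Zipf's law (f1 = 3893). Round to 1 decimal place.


Zipf's law: f(r) = f(1) / r
f(1) = 3893
f(11) = 3893 / 11
= 353.9 occurrences


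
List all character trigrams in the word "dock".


Word: "dock" (length 4)
Number of trigrams = 4 - 3 + 1 = 2
  Position 0: "doc"
  Position 1: "ock"
Trigrams = "doc", "ock"


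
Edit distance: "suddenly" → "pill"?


Word 1: "suddenly" (length 8)
Word 2: "pill" (length 4)
One optimal edit sequence (insert/delete/substitute each cost 1):
  1. delete 's'  (+1)
  2. delete 'u'  (+1)
  3. delete 'd'  (+1)
  4. delete 'd'  (+1)
  5. substitute 'e' -> 'p'  (+1)
  6. substitute 'n' -> 'i'  (+1)
  7. keep 'l'
  8. substitute 'y' -> 'l'  (+1)
Total edit operations: 7
Edit distance = 7


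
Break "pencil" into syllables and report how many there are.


Word: "pencil"
Syllable breakdown: pen-cil
Counting: 2 parts
= 2 syllables


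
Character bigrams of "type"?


Word: "type" (length 4)
Number of bigrams = 4 - 2 + 1 = 3
  Position 0: "ty"
  Position 1: "yp"
  Position 2: "pe"
Bigrams = "ty", "yp", "pe"


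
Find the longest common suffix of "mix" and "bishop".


Word 1: "mix"
Word 2: "bishop"
Comparing from end:
  Pos -1: 'x' != 'p' (stop)
LCS = "" (length 0)


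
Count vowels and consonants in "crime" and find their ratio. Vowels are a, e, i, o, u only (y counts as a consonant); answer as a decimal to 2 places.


Word: "crime"
Vowels (a,e,i,o,u): 2
Consonants: 3
Ratio = 2/3
= 0.67


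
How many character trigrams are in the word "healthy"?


Word: "healthy" (length 7)
Number of 3-grams = length - 3 + 1 = 7 - 3 + 1
= 5


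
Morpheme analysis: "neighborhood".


Word: "neighborhood"
Morphemes: neighbor + -hood
Each morpheme carries meaning
= 2 morphemes


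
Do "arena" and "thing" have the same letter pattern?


Pattern of "arena": [0, 1, 2, 3, 0]
Pattern of "thing": [0, 1, 2, 3, 4]
Patterns do not match
Same pattern = No


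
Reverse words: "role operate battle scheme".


Original: "role operate battle scheme"
Words (1..n): role | operate | battle | scheme
Reversed (n..1): scheme | battle | operate | role
Result = "scheme battle operate role"


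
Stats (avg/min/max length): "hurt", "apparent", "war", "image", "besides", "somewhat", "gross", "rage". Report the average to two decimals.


Lengths: "hurt"=4, "apparent"=8, "war"=3, "image"=5, "besides"=7, "somewhat"=8, "gross"=5, "rage"=4
Sum = 44, Count = 8
Average = 44/8 = 5.50
= avg=5.50, min=3, max=8


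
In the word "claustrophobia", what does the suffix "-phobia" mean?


Suffix: -phobia
As in: claustrophobia -> claustro- + -phobia
Meaning = fear of


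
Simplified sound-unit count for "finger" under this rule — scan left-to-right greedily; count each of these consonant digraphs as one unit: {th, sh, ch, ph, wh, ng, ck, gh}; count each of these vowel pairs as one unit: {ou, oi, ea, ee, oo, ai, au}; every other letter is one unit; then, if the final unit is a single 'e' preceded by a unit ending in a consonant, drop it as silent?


Word: "finger" (6 letters)
Left-to-right scan:
  (1) 'f' (letter)
  (2) 'i' (letter)
  (3) 'ng' (digraph)
  (4) 'e' (letter)
  (5) 'r' (letter)
Units from scan: 5
Sound units = 5 units


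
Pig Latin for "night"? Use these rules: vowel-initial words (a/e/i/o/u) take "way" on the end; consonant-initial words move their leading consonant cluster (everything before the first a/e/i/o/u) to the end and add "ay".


Word: "night"
Starts with consonant(s) → move to end, add 'ay'
Consonant cluster: "n"
Pig Latin = "ightnay"


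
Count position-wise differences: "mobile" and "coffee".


Comparing character by character (same length = 6):
  Pos 0: 'm' vs 'c' !=
  Pos 1: 'o' vs 'o' =
  Pos 2: 'b' vs 'f' !=
  Pos 3: 'i' vs 'f' !=
  Pos 4: 'l' vs 'e' !=
  Pos 5: 'e' vs 'e' =
Hamming distance = 4


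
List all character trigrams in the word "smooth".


Word: "smooth" (length 6)
Number of trigrams = 6 - 3 + 1 = 4
  Position 0: "smo"
  Position 1: "moo"
  Position 2: "oot"
  Position 3: "oth"
Trigrams = "smo", "moo", "oot", "oth"


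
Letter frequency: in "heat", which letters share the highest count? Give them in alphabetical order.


Word: "heat"
Letter counts:
  'a': 1
  'e': 1
  'h': 1
  't': 1
Maximum count = 1
Most frequent = 'a', 'e', 'h', 't' (1 time each)


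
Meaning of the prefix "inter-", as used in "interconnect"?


Prefix: inter-
Example: interconnect (inter- + connect)
Meaning = between


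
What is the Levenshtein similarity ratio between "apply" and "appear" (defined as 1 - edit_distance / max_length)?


Word 1: "apply" (length 5)
Word 2: "appear" (length 6)
One optimal edit sequence:
  1. keep 'a'
  2. keep 'p'
  3. keep 'p'
  4. insert 'e'  (+1)
  5. substitute 'l' -> 'a'  (+1)
  6. substitute 'y' -> 'r'  (+1)
Edit distance = 3
Max length = max(5, 6) = 6
Similarity = 1 - 3/6
= 0.5000


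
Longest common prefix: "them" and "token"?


Word 1: "them"
Word 2: "token"
Comparing from start:
  Pos 0: 't' == 't'
  Pos 1: 'h' != 'o' (stop)
LCP = "t" (length 1)


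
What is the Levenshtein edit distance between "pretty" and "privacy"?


Word 1: "pretty" (length 6)
Word 2: "privacy" (length 7)
One optimal edit sequence (insert/delete/substitute each cost 1):
  1. keep 'p'
  2. keep 'r'
  3. insert 'i'  (+1)
  4. substitute 'e' -> 'v'  (+1)
  5. substitute 't' -> 'a'  (+1)
  6. substitute 't' -> 'c'  (+1)
  7. keep 'y'
Total edit operations: 4
Edit distance = 4


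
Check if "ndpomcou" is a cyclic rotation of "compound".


Word: "compound", Candidate: "ndpomcou"
Method: check if candidate is substring of word+word
"compoundcompound" contains "ndpomcou"? No
Is rotation = No


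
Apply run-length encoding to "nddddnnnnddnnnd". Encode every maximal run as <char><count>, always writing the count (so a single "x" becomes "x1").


String: "nddddnnnnddnnnd"
Scanning for consecutive runs:
  'n' x 1
  'd' x 4
  'n' x 4
  'd' x 2
  'n' x 3
  'd' x 1
RLE = "n1d4n4d2n3d1"


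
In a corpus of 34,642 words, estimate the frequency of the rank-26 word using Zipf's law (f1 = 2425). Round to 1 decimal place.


Zipf's law: f(r) = f(1) / r
f(1) = 2425
f(26) = 2425 / 26
= 93.3 occurrences


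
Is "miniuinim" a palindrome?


Word: "miniuinim"
Reversed: "miniuinim"
Forward == Backward? miniuinim == miniuinim
Palindrome = Yes


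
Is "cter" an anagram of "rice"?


Word 1: "rice" → sorted: ceir
Word 2: "cter" → sorted: cert
Same letters? ceir != cert
Anagram = No


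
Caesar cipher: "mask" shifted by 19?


Word: "mask"
Shift: 19
Each letter → (letter + shift) mod 26:
  'm' (12) + 19 = 5 → 'f'
  'a' (0) + 19 = 19 → 't'
  's' (18) + 19 = 11 → 'l'
  'k' (10) + 19 = 3 → 'd'
Result = "ftld"


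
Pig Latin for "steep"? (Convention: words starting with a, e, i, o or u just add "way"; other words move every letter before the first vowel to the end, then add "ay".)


Word: "steep"
Starts with consonant(s) → move to end, add 'ay'
Consonant cluster: "st"
Pig Latin = "eepstay"


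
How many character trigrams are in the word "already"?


Word: "already" (length 7)
Number of 3-grams = length - 3 + 1 = 7 - 3 + 1
= 5


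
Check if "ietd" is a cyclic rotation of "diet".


Word: "diet", Candidate: "ietd"
Method: check if candidate is substring of word+word
"dietdiet" contains "ietd"? Yes
Is rotation = Yes


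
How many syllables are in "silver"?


Word: "silver"
Syllable breakdown: sil / ver
Counting: 2 parts
= 2 syllables


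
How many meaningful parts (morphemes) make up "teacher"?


Word: "teacher"
Morphemes: teach + -er
Each morpheme carries meaning
= 2 morphemes


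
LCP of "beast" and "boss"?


Word 1: "beast"
Word 2: "boss"
Comparing from start:
  Pos 0: 'b' == 'b'
  Pos 1: 'e' != 'o' (stop)
LCP = "b" (length 1)


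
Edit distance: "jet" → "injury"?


Word 1: "jet" (length 3)
Word 2: "injury" (length 6)
One optimal edit sequence (insert/delete/substitute each cost 1):
  1. insert 'i'  (+1)
  2. insert 'n'  (+1)
  3. keep 'j'
  4. insert 'u'  (+1)
  5. substitute 'e' -> 'r'  (+1)
  6. substitute 't' -> 'y'  (+1)
Total edit operations: 5
Edit distance = 5


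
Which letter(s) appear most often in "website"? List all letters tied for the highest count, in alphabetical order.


Word: "website"
Letter counts:
  'b': 1
  'e': 2
  'i': 1
  's': 1
  't': 1
  'w': 1
Maximum count = 2
Most frequent = 'e' (2 times each)


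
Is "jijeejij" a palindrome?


Word: "jijeejij"
Reversed: "jijeejij"
Forward == Backward? jijeejij == jijeejij
Palindrome = Yes


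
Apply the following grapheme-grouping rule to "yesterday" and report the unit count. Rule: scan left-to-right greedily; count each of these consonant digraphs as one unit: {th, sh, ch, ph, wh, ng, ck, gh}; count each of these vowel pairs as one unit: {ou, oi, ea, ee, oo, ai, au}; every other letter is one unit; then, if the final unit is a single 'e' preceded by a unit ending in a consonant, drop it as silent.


Word: "yesterday" (9 letters)
Left-to-right scan:
  (1) 'y' (letter)
  (2) 'e' (letter)
  (3) 's' (letter)
  (4) 't' (letter)
  (5) 'e' (letter)
  (6) 'r' (letter)
  (7) 'd' (letter)
  (8) 'a' (letter)
  (9) 'y' (letter)
Units from scan: 9
Sound units = 9 units


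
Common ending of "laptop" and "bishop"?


Word 1: "laptop"
Word 2: "bishop"
Comparing from end:
  Pos -1: 'p' == 'p'
  Pos -2: 'o' == 'o'
  Pos -3: 't' != 'h' (stop)
LCS = "op" (length 2)


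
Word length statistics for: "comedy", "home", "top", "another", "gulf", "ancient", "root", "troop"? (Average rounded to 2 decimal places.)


Lengths: "comedy"=6, "home"=4, "top"=3, "another"=7, "gulf"=4, "ancient"=7, "root"=4, "troop"=5
Sum = 40, Count = 8
Average = 40/8 = 5.00
= avg=5.00, min=3, max=7


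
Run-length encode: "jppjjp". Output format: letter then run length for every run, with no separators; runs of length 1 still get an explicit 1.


String: "jppjjp"
Scanning for consecutive runs:
  'j' x 1
  'p' x 2
  'j' x 2
  'p' x 1
RLE = "j1p2j2p1"


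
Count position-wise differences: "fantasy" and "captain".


Comparing character by character (same length = 7):
  Pos 0: 'f' vs 'c' !=
  Pos 1: 'a' vs 'a' =
  Pos 2: 'n' vs 'p' !=
  Pos 3: 't' vs 't' =
  Pos 4: 'a' vs 'a' =
  Pos 5: 's' vs 'i' !=
  Pos 6: 'y' vs 'n' !=
Hamming distance = 4


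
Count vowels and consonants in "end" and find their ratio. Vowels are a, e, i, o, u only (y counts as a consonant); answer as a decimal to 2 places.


Word: "end"
Vowels (a,e,i,o,u): 1
Consonants: 2
Ratio = 1/2
= 0.50


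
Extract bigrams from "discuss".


Word: "discuss" (length 7)
Number of bigrams = 7 - 2 + 1 = 6
  Position 0: "di"
  Position 1: "is"
  Position 2: "sc"
  Position 3: "cu"
  Position 4: "us"
  Position 5: "ss"
Bigrams = "di", "is", "sc", "cu", "us", "ss"


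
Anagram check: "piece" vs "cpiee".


Word 1: "piece" → sorted: ceeip
Word 2: "cpiee" → sorted: ceeip
Same letters? ceeip == ceeip
Anagram = Yes


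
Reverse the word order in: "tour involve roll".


Original: "tour involve roll"
Words (1..n): tour | involve | roll
Reversed (n..1): roll | involve | tour
Result = "roll involve tour"


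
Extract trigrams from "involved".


Word: "involved" (length 8)
Number of trigrams = 8 - 3 + 1 = 6
  Position 0: "inv"
  Position 1: "nvo"
  Position 2: "vol"
  Position 3: "olv"
  Position 4: "lve"
  Position 5: "ved"
Trigrams = "inv", "nvo", "vol", "olv", "lve", "ved"


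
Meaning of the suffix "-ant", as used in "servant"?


Suffix: -ant
As in: servant -> serve + -ant, with a spelling change
Meaning = one who / that which


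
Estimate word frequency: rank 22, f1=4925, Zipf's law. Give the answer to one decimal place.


Zipf's law: f(r) = f(1) / r
f(1) = 4925
f(22) = 4925 / 22
= 223.9 occurrences


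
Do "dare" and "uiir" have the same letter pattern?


Pattern of "dare": [0, 1, 2, 3]
Pattern of "uiir": [0, 1, 1, 2]
Patterns do not match
Same pattern = No


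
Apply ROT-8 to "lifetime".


Word: "lifetime"
Shift: 8
Each letter → (letter + shift) mod 26:
  'l' (11) + 8 = 19 → 't'
  'i' (8) + 8 = 16 → 'q'
  'f' (5) + 8 = 13 → 'n'
  'e' (4) + 8 = 12 → 'm'
  't' (19) + 8 = 1 → 'b'
  'i' (8) + 8 = 16 → 'q'
  'm' (12) + 8 = 20 → 'u'
  'e' (4) + 8 = 12 → 'm'
Result = "tqnmbqum"


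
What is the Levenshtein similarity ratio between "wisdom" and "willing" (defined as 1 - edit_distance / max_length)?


Word 1: "wisdom" (length 6)
Word 2: "willing" (length 7)
One optimal edit sequence:
  1. keep 'w'
  2. keep 'i'
  3. insert 'l'  (+1)
  4. substitute 's' -> 'l'  (+1)
  5. substitute 'd' -> 'i'  (+1)
  6. substitute 'o' -> 'n'  (+1)
  7. substitute 'm' -> 'g'  (+1)
Edit distance = 5
Max length = max(6, 7) = 7
Similarity = 1 - 5/7
= 0.2857


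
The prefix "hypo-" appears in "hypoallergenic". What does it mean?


Prefix: hypo-
Example: hypoallergenic (hypo- + allergenic)
Meaning = under / below normal


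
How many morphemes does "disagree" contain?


Word: "disagree"
Morphemes: dis- + agree
Each morpheme carries meaning
= 2 morphemes


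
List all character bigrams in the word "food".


Word: "food" (length 4)
Number of bigrams = 4 - 2 + 1 = 3
  Position 0: "fo"
  Position 1: "oo"
  Position 2: "od"
Bigrams = "fo", "oo", "od"


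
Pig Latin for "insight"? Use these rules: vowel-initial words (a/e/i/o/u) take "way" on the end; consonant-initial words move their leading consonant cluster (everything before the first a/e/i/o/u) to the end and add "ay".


Word: "insight"
Starts with vowel → add 'way'
Pig Latin = "insightway"
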